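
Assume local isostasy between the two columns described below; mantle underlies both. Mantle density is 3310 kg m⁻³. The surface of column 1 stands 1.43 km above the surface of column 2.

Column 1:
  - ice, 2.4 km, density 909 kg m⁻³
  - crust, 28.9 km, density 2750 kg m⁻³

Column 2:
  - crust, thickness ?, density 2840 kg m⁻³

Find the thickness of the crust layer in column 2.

36.6 km

Take the compensation level at the base of the deeper column (depth z_c below the surface of column 1) and equate Σ ρ_i t_i down to z_c; mantle fills any gap and the z_c terms cancel.
Column 1: 2.4×909 + 28.9×2750 + (z_c − 31.3)×3310
Column 2: 1.43×0 + x×2840 + (z_c − 1.43 − 0 − x)×3310
The z_c×3310 term appears on both sides and cancels. Collect the known terms of each column as K = Σ(ρt)_known − 3310 × (depth of known layers): K_1 = 81656.6 − 3310×31.3 = −21946.4; K_2 = 0 − 3310×(1.43 + 0) = −4733.3.
Balance: K_1 = K_2 − x×(3310 − 2840), so x = (K_2 − K_1)/(3310 − 2840) = 17213.1/470 = 36.6 km.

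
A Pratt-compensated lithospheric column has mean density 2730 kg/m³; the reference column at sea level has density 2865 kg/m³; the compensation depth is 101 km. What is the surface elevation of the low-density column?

4.99 km

ρ_ref D = ρ (D + h) → h = D (ρ_ref − ρ)/ρ.
h = 101 km × (2865 − 2730)/2730 = 4.99 km.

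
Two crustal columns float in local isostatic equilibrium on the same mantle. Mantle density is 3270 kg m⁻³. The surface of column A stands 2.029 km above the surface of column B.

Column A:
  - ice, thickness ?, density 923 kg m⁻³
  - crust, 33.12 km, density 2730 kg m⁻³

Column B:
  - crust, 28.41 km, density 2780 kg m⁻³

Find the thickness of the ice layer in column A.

1.14 km

Take the compensation level at the base of the deeper column (depth z_c below the surface of column A) and equate Σ ρ_i t_i down to z_c; mantle fills any gap and the z_c terms cancel.
Column A: x×923 + 33.12×2730 + (z_c − 33.12 − x)×3270
Column B: 2.029×0 + 28.41×2780 + (z_c − 2.029 − 28.41)×3270
The z_c×3270 term appears on both sides and cancels. Collect the known terms of each column as K = Σ(ρt)_known − 3270 × (depth of known layers): K_A = 90417.6 − 3270×33.12 = −17884.8; K_B = 78979.8 − 3270×(2.029 + 28.41) = −20555.73.
Balance: K_A − x×(3270 − 923) = K_B, so x = (K_A − K_B)/(3270 − 923) = 2670.93/2347 = 1.14 km.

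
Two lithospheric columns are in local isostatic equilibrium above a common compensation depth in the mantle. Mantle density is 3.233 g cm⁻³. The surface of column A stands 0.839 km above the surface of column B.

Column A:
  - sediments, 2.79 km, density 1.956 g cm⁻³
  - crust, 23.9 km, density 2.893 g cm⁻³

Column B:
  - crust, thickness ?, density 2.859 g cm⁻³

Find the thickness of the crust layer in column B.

Take the compensation level at the base of the deeper column (depth z_c below the surface of column A) and equate Σ ρ_i t_i down to z_c; mantle fills any gap and the z_c terms cancel.
Column A: 2.79×1.956 + 23.9×2.893 + (z_c − 26.69)×3.233
Column B: 0.839×0 + x×2.859 + (z_c − 0.839 − 0 − x)×3.233
The z_c×3.233 term appears on both sides and cancels. Collect the known terms of each column as K = Σ(ρt)_known − 3.233 × (depth of known layers): K_A = 74.59994 − 3.233×26.69 = −11.68883; K_B = 0 − 3.233×(0.839 + 0) = −2.712487.
Balance: K_A = K_B − x×(3.233 − 2.859), so x = (K_B − K_A)/(3.233 − 2.859) = 8.97634/0.374 = 24 km.

24 km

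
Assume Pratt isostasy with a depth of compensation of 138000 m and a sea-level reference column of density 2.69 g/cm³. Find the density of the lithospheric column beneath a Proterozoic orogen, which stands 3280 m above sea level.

Pratt balance: ρ_ref D = ρ (D + h).
ρ = ρ_ref D/(D + h) = 2.69 × 138000 m/(138000 m + 3280 m) = 2.63 g/cm³.

2.63 g/cm³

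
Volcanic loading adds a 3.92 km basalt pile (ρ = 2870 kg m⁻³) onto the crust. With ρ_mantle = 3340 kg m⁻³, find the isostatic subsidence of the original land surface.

3.37 km

Subaerial loading: s = t ρ_load / ρ_m.
s = 3.92 km × 2870/3340 = 3.37 km.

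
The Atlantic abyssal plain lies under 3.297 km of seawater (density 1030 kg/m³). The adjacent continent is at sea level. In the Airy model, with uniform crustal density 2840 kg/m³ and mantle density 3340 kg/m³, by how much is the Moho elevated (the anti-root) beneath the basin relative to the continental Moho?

11.9 km

Isostatic balance requires: replacing crust with seawater at the top is compensated by replacing crust with mantle at the base: d (ρ_c − ρ_w) = a (ρ_m − ρ_c).
a = d (ρ_c − ρ_w)/(ρ_m − ρ_c) = 3.297 km × 1810/500 = 11.9 km.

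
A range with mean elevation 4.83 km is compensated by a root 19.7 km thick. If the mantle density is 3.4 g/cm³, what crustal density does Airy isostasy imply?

ρ_c h = (ρ_m − ρ_c) r → ρ_c (h + r) = ρ_m r → ρ_c = ρ_m r / (h + r).
ρ_c = 3.4 × 19.7 km / (4.83 km + 19.7 km) = 2.73 g/cm³.

2.73 g/cm³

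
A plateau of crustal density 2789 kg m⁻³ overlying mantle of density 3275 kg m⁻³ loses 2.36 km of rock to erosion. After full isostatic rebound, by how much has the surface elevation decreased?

Rebound u = e ρ_c/ρ_m = 2.36 km × 2789/3275 = 2.01 km.
Net surface drop = e − u = 2.36 km − 2.01 km = e (ρ_m − ρ_c)/ρ_m = 0.35 km.

0.35 km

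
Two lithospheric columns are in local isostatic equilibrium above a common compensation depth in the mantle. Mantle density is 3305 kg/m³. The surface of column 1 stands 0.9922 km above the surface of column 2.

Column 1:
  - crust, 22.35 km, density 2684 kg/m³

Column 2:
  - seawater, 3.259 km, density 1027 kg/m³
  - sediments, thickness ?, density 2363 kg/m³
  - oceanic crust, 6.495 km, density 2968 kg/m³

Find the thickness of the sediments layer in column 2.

1.05 km

Take the compensation level at the base of the deeper column (depth z_c below the surface of column 1) and equate Σ ρ_i t_i down to z_c; mantle fills any gap and the z_c terms cancel.
Column 1: 22.35×2684 + (z_c − 22.35)×3305
Column 2: 0.9922×0 + 3.259×1027 + x×2363 + 6.495×2968 + (z_c − 0.9922 − 9.754 − x)×3305
The z_c×3305 term appears on both sides and cancels. Collect the known terms of each column as K = Σ(ρt)_known − 3305 × (depth of known layers): K_1 = 59987.4 − 3305×22.35 = −13879.35; K_2 = 22624.153 − 3305×(0.9922 + 9.754) = −12892.038.
Balance: K_1 = K_2 − x×(3305 − 2363), so x = (K_2 − K_1)/(3305 − 2363) = 987.312/942 = 1.05 km.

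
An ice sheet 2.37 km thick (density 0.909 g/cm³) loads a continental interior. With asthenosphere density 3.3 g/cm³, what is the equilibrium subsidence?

0.653 km

By Archimedes' principle applied to the lithosphere: the ice load ρ_ice t is balanced by mantle displaced below, ρ_m s.
s = t ρ_ice / ρ_m = 2.37 km × 0.909/3.3 = 0.653 km.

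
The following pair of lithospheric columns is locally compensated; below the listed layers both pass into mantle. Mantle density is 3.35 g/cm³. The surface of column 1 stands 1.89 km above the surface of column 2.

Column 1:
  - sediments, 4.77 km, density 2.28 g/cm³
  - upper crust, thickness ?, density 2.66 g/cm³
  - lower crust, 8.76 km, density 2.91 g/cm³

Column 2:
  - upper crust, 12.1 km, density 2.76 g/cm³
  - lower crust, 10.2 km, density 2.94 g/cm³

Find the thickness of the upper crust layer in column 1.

12.6 km

Take the compensation level at the base of the deeper column (depth z_c below the surface of column 1) and equate Σ ρ_i t_i down to z_c; mantle fills any gap and the z_c terms cancel.
Column 1: 4.77×2.28 + x×2.66 + 8.76×2.91 + (z_c − 13.53 − x)×3.35
Column 2: 1.89×0 + 12.1×2.76 + 10.2×2.94 + (z_c − 1.89 − 22.3)×3.35
The z_c×3.35 term appears on both sides and cancels. Collect the known terms of each column as K = Σ(ρt)_known − 3.35 × (depth of known layers): K_1 = 36.3672 − 3.35×13.53 = −8.9583; K_2 = 63.384 − 3.35×(1.89 + 22.3) = −17.6525.
Balance: K_1 − x×(3.35 − 2.66) = K_2, so x = (K_1 − K_2)/(3.35 − 2.66) = 8.6942/0.69 = 12.6 km.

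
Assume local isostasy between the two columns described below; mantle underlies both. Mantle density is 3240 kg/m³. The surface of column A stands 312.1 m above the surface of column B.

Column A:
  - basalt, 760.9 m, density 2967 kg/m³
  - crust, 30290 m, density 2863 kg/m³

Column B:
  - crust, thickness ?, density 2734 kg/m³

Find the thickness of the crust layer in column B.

21000 m

Take the compensation level at the base of the deeper column (depth z_c below the surface of column A) and equate Σ ρ_i t_i down to z_c; mantle fills any gap and the z_c terms cancel.
Column A: 760.9×2967 + 30290×2863 + (z_c − 31050.9)×3240
Column B: 312.1×0 + x×2734 + (z_c − 312.1 − 0 − x)×3240
The z_c×3240 term appears on both sides and cancels. Collect the known terms of each column as K = Σ(ρt)_known − 3240 × (depth of known layers): K_A = 88977860.3 − 3240×31050.9 = −11627055.7; K_B = 0 − 3240×(312.1 + 0) = −1011204.
Balance: K_A = K_B − x×(3240 − 2734), so x = (K_B − K_A)/(3240 − 2734) = 10615900/506 = 21000 m.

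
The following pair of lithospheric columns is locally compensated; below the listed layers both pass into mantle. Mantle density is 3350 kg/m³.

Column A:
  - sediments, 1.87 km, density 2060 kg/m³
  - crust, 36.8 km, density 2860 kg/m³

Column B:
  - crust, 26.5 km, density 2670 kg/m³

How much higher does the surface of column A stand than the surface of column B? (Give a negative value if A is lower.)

0.724 km

For any compensation level in the mantle, the mantle terms cancel and isostasy reduces to e = (Σt_A − Σt_B) − (Σ(ρt)_A − Σ(ρt)_B) / ρ_m.
Σt_A = 38.67 km; Σt_B = 26.5 km; Σ(ρt)_A = 109100.2; Σ(ρt)_B = 70755 (in km·kg/m³).
e = (38.67 − 26.5) − (109100.2 − 70755) / 3350 = 0.724 km.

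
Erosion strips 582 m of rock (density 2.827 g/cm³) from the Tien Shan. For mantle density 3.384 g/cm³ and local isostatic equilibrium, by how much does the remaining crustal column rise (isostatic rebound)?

Unloading: uplift u = e ρ_c/ρ_m = 582 m × 2.827/3.384 = 486 m.

486 m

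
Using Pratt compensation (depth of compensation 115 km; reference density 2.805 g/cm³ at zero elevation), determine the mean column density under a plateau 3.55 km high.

Pratt balance: ρ_ref D = ρ (D + h).
ρ = ρ_ref D/(D + h) = 2.805 × 115 km/(115 km + 3.55 km) = 2.72 g/cm³.

2.72 g/cm³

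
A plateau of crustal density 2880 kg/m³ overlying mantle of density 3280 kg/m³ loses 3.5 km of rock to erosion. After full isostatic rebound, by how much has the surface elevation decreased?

Rebound u = e ρ_c/ρ_m = 3.5 km × 2880/3280 = 3.073 km.
Net surface drop = e − u = 3.5 km − 3.073 km = e (ρ_m − ρ_c)/ρ_m = 0.427 km.

0.427 km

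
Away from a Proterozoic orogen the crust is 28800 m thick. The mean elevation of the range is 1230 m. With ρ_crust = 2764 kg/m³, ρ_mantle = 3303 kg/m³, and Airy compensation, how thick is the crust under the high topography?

Root depth r = h ρ_c / (ρ_m − ρ_c) = 1230 m × 2764 / 539 = 6307 m.
Total thickness = T + h + r = 28800 m + 1230 m + 6307 m = 36300 m.

36300 m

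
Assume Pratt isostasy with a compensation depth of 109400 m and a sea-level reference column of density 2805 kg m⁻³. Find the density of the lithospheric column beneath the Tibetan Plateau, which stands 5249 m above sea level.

Pratt balance: ρ_ref D = ρ (D + h).
ρ = ρ_ref D/(D + h) = 2805 × 109400 m/(109400 m + 5249 m) = 2680 kg m⁻³.

2680 kg m⁻³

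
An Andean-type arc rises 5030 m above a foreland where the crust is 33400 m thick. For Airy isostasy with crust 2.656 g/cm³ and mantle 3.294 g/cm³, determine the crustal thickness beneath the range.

Root depth r = h ρ_c / (ρ_m − ρ_c) = 5030 m × 2.656 / 0.638 = 20940 m.
Total thickness = T + h + r = 33400 m + 5030 m + 20940 m = 59400 m.

59400 m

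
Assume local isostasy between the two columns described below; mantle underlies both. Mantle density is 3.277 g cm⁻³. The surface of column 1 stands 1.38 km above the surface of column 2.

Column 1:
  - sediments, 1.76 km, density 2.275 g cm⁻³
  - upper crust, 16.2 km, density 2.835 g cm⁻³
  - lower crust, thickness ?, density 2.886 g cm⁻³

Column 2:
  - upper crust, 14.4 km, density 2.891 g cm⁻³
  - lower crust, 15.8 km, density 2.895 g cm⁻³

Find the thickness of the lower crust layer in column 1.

18.4 km

Take the compensation level at the base of the deeper column (depth z_c below the surface of column 1) and equate Σ ρ_i t_i down to z_c; mantle fills any gap and the z_c terms cancel.
Column 1: 1.76×2.275 + 16.2×2.835 + x×2.886 + (z_c − 17.96 − x)×3.277
Column 2: 1.38×0 + 14.4×2.891 + 15.8×2.895 + (z_c − 1.38 − 30.2)×3.277
The z_c×3.277 term appears on both sides and cancels. Collect the known terms of each column as K = Σ(ρt)_known − 3.277 × (depth of known layers): K_1 = 49.931 − 3.277×17.96 = −8.92392; K_2 = 87.3714 − 3.277×(1.38 + 30.2) = −16.11626.
Balance: K_1 − x×(3.277 − 2.886) = K_2, so x = (K_1 − K_2)/(3.277 − 2.886) = 7.19234/0.391 = 18.4 km.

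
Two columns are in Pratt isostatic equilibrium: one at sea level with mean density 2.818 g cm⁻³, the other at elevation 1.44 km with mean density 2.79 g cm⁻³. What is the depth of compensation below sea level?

ρ_ref D = ρ (D + h) → D (ρ_ref − ρ) = ρ h.
D = ρ h/(ρ_ref − ρ) = 2.79 × 1.44 km/(2.818 − 2.79) = 143 km.

143 km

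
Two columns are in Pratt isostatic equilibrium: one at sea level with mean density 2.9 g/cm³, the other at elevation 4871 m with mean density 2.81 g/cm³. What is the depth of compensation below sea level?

152000 m

ρ_ref D = ρ (D + h) → D (ρ_ref − ρ) = ρ h.
D = ρ h/(ρ_ref − ρ) = 2.81 × 4871 m/(2.9 − 2.81) = 152000 m.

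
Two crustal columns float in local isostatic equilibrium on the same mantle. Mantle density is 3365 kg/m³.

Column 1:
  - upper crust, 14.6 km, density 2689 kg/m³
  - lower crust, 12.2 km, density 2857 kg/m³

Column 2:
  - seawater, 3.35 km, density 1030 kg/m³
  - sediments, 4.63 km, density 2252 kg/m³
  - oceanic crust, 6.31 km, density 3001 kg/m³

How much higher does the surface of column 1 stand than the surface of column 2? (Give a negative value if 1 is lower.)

0.236 km

For any compensation level in the mantle, the mantle terms cancel and isostasy reduces to e = (Σt_1 − Σt_2) − (Σ(ρt)_1 − Σ(ρt)_2) / ρ_m.
Σt_1 = 26.8 km; Σt_2 = 14.29 km; Σ(ρt)_1 = 74114.8; Σ(ρt)_2 = 32813.57 (in km·kg/m³).
e = (26.8 − 14.29) − (74114.8 − 32813.57) / 3365 = 0.236 km.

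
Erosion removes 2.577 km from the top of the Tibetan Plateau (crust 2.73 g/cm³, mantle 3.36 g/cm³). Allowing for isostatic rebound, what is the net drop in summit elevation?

0.483 km

Rebound u = e ρ_c/ρ_m = 2.577 km × 2.73/3.36 = 2.094 km.
Net surface drop = e − u = 2.577 km − 2.094 km = e (ρ_m − ρ_c)/ρ_m = 0.483 km.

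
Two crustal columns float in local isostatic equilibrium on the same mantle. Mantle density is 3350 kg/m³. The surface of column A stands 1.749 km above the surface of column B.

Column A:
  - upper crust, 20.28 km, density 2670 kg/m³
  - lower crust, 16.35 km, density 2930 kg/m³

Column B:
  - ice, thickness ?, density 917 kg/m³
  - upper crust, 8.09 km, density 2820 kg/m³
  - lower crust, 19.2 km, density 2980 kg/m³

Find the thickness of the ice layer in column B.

1.4 km

Take the compensation level at the base of the deeper column (depth z_c below the surface of column A) and equate Σ ρ_i t_i down to z_c; mantle fills any gap and the z_c terms cancel.
Column A: 20.28×2670 + 16.35×2930 + (z_c − 36.63)×3350
Column B: 1.749×0 + x×917 + 8.09×2820 + 19.2×2980 + (z_c − 1.749 − 27.29 − x)×3350
The z_c×3350 term appears on both sides and cancels. Collect the known terms of each column as K = Σ(ρt)_known − 3350 × (depth of known layers): K_A = 102053.1 − 3350×36.63 = −20657.4; K_B = 80029.8 − 3350×(1.749 + 27.29) = −17250.85.
Balance: K_A = K_B − x×(3350 − 917), so x = (K_B − K_A)/(3350 − 917) = 3406.55/2433 = 1.4 km.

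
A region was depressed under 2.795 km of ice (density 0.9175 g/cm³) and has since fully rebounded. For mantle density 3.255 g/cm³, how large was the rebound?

0.788 km

Removing the load lets mantle flow back in; uplift u satisfies ρ_ice t = ρ_m u.
u = t ρ_ice/ρ_m = 2.795 km × 0.9175/3.255 = 0.788 km.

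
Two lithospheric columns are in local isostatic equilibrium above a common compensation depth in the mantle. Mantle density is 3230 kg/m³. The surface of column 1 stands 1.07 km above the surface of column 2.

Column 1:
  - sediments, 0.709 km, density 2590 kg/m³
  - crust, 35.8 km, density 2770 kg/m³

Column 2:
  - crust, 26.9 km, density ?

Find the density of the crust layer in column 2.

Take the compensation level at the base of the deeper column (depth z_c below the surface of column 1) and equate Σ ρ_i t_i down to z_c; mantle fills any gap and the z_c terms cancel.
Column 1: 0.709×2590 + 35.8×2770 + (z_c − 36.509)×3230
Column 2: 1.07×0 + 26.9×ρ + (z_c − 1.07 − 26.9)×3230
The z_c×3230 term appears on both sides and cancels. Collect the known terms of each column as K = Σ(ρt)_known − 3230 × (depth of known layers): K_1 = 101002.31 − 3230×36.509 = −16921.76; K_2 = 0 − 3230×(1.07 + 26.9) = −90343.1.
Balance: K_1 = K_2 + 26.9×ρ, so ρ = (K_1 − K_2)/26.9 = 73421.3/26.9 = 2730 kg/m³.

2730 kg/m³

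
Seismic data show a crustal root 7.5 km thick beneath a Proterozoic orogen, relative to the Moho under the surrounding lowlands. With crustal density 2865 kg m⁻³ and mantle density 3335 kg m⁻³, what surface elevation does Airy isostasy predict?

By Archimedes' principle applied to the lithosphere: ρ_c h = (ρ_m − ρ_c) r.
h = r (ρ_m − ρ_c) / ρ_c = 7.5 km × (3335 − 2865) / 2865 = 1.23 km.

1.23 km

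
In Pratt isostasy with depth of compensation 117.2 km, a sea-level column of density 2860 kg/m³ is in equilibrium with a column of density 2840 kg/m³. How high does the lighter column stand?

0.825 km

ρ_ref D = ρ (D + h) → h = D (ρ_ref − ρ)/ρ.
h = 117.2 km × (2860 − 2840)/2840 = 0.825 km.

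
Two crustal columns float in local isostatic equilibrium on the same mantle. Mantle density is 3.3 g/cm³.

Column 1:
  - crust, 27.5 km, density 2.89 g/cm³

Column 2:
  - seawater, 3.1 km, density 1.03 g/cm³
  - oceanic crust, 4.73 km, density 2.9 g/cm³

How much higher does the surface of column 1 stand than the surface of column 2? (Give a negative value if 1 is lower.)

For any compensation level in the mantle, the mantle terms cancel and isostasy reduces to e = (Σt_1 − Σt_2) − (Σ(ρt)_1 − Σ(ρt)_2) / ρ_m.
Σt_1 = 27.5 km; Σt_2 = 7.83 km; Σ(ρt)_1 = 79.475; Σ(ρt)_2 = 16.91 (in km·g/cm³).
e = (27.5 − 7.83) − (79.475 − 16.91) / 3.3 = 0.711 km.

0.711 km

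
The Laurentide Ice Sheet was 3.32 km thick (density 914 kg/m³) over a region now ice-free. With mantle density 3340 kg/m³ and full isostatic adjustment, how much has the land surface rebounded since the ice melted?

0.909 km

Removing the load lets mantle flow back in; uplift u satisfies ρ_ice t = ρ_m u.
u = t ρ_ice/ρ_m = 3.32 km × 914/3340 = 0.909 km.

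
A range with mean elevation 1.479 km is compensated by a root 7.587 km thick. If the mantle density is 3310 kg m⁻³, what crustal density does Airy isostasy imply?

ρ_c h = (ρ_m − ρ_c) r → ρ_c (h + r) = ρ_m r → ρ_c = ρ_m r / (h + r).
ρ_c = 3310 × 7.587 km / (1.479 km + 7.587 km) = 2770 kg m⁻³.

2770 kg m⁻³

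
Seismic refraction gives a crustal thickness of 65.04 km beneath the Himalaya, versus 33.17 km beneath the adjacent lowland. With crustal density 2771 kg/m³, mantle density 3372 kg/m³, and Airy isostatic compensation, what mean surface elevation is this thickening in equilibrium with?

5.68 km

Excess crust Δ = 65.04 km − 33.17 km = 31.87 km, split between elevation h and root r with h + r = Δ.
Airy balance ρ_c h = (ρ_m − ρ_c) r gives r = h ρ_c/(ρ_m − ρ_c), so h (1 + ρ_c/(ρ_m − ρ_c)) = Δ, i.e. h = Δ (ρ_m − ρ_c)/ρ_m.
h = 31.87 km × 601/3372 = 5.68 km.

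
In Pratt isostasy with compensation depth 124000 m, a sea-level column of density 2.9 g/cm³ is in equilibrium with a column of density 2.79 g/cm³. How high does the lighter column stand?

ρ_ref D = ρ (D + h) → h = D (ρ_ref − ρ)/ρ.
h = 124000 m × (2.9 − 2.79)/2.79 = 4890 m.

4890 m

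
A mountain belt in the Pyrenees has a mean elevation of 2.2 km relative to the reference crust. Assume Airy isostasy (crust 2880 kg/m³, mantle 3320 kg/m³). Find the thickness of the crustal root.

In Airy isostatic equilibrium: the weight of the topography is balanced by the buoyancy of the root, ρ_c h = (ρ_m − ρ_c) r.
r = h · ρ_c / (ρ_m − ρ_c) = 2.2 km × 2880 / (3320 − 2880) = 14.4 km.

14.4 km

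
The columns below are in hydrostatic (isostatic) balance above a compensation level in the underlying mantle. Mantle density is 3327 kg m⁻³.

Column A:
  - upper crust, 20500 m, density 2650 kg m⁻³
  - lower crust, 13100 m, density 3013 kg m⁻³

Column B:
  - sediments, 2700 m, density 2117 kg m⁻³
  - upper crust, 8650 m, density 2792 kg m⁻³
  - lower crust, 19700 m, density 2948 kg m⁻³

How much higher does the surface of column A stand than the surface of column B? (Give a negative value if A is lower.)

For any compensation level in the mantle, the mantle terms cancel and isostasy reduces to e = (Σt_A − Σt_B) − (Σ(ρt)_A − Σ(ρt)_B) / ρ_m.
Σt_A = 33600 m; Σt_B = 31050 m; Σ(ρt)_A = 93795300; Σ(ρt)_B = 87942300 (in m·kg m⁻³).
e = (33600 − 31050) − (93795300 − 87942300) / 3327 = 791 m.

791 m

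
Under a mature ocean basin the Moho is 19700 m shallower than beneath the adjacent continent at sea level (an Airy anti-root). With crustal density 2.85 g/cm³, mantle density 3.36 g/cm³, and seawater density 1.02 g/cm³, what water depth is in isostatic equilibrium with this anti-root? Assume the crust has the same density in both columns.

Replacing a thickness d of crust by seawater at the top must be balanced by replacing crust with mantle at the base: d (ρ_c − ρ_w) = a (ρ_m − ρ_c).
d = a (ρ_m − ρ_c)/(ρ_c − ρ_w) = 19700 m × 0.51/1.83 = 5490 m.

5490 m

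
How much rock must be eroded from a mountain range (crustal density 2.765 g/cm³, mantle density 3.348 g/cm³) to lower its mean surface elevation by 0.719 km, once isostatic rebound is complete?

4.13 km

Net drop Δ = e − u = e − e ρ_c/ρ_m = e (ρ_m − ρ_c)/ρ_m.
e = Δ ρ_m/(ρ_m − ρ_c) = 0.719 km × 3.348/0.583 = 4.13 km.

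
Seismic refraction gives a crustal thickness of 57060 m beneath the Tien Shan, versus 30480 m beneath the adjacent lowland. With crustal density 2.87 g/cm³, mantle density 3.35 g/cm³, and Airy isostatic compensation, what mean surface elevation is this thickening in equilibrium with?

3810 m

Excess crust Δ = 57060 m − 30480 m = 26580 m, split between elevation h and root r with h + r = Δ.
Airy balance ρ_c h = (ρ_m − ρ_c) r gives r = h ρ_c/(ρ_m − ρ_c), so h (1 + ρ_c/(ρ_m − ρ_c)) = Δ, i.e. h = Δ (ρ_m − ρ_c)/ρ_m.
h = 26580 m × 0.48/3.35 = 3810 m.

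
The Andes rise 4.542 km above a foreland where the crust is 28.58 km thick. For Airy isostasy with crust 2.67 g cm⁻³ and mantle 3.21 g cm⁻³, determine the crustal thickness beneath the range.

Root depth r = h ρ_c / (ρ_m − ρ_c) = 4.542 km × 2.67 / 0.54 = 22.46 km.
Total thickness = T + h + r = 28.58 km + 4.542 km + 22.46 km = 55.6 km.

55.6 km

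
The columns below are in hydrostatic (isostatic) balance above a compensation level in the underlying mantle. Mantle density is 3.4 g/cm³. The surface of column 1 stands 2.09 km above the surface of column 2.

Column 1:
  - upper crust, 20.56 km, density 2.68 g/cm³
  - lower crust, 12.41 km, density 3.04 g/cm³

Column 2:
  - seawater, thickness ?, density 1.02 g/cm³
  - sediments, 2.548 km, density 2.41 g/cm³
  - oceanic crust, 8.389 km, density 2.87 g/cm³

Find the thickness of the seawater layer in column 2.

2.18 km

Take the compensation level at the base of the deeper column (depth z_c below the surface of column 1) and equate Σ ρ_i t_i down to z_c; mantle fills any gap and the z_c terms cancel.
Column 1: 20.56×2.68 + 12.41×3.04 + (z_c − 32.97)×3.4
Column 2: 2.09×0 + x×1.02 + 2.548×2.41 + 8.389×2.87 + (z_c − 2.09 − 10.937 − x)×3.4
The z_c×3.4 term appears on both sides and cancels. Collect the known terms of each column as K = Σ(ρt)_known − 3.4 × (depth of known layers): K_1 = 92.8272 − 3.4×32.97 = −19.2708; K_2 = 30.21711 − 3.4×(2.09 + 10.937) = −14.07469.
Balance: K_1 = K_2 − x×(3.4 − 1.02), so x = (K_2 − K_1)/(3.4 − 1.02) = 5.19611/2.38 = 2.18 km.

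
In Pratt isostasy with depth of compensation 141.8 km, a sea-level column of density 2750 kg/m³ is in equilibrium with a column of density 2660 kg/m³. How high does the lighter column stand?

4.8 km

ρ_ref D = ρ (D + h) → h = D (ρ_ref − ρ)/ρ.
h = 141.8 km × (2750 − 2660)/2660 = 4.8 km.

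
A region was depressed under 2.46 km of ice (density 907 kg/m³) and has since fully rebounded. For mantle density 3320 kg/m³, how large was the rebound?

Removing the load lets mantle flow back in; uplift u satisfies ρ_ice t = ρ_m u.
u = t ρ_ice/ρ_m = 2.46 km × 907/3320 = 0.672 km.

0.672 km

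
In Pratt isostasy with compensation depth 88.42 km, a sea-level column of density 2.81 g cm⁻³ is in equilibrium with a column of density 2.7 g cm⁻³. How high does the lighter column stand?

3.6 km

ρ_ref D = ρ (D + h) → h = D (ρ_ref − ρ)/ρ.
h = 88.42 km × (2.81 − 2.7)/2.7 = 3.6 km.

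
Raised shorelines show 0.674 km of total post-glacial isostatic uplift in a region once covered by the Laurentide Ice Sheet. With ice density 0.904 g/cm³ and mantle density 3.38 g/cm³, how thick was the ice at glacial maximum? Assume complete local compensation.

u = t ρ_ice/ρ_m → t = u ρ_m/ρ_ice = 0.674 km × 3.38/0.904 = 2.52 km.

2.52 km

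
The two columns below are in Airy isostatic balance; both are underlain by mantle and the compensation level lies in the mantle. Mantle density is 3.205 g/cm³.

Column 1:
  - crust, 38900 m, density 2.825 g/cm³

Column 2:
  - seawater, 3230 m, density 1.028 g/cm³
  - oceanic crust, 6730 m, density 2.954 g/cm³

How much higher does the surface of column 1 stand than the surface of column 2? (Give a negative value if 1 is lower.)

For any compensation level in the mantle, the mantle terms cancel and isostasy reduces to e = (Σt_1 − Σt_2) − (Σ(ρt)_1 − Σ(ρt)_2) / ρ_m.
Σt_1 = 38900 m; Σt_2 = 9960 m; Σ(ρt)_1 = 109892.5; Σ(ρt)_2 = 23200.86 (in m·g/cm³).
e = (38900 − 9960) − (109892.5 − 23200.86) / 3.205 = 1890 m.

1890 m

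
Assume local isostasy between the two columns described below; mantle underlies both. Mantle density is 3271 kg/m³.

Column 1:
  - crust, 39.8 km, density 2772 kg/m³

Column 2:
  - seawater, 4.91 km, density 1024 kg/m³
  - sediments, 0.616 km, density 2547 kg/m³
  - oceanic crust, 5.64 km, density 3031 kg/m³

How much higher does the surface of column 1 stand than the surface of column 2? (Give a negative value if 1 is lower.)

For any compensation level in the mantle, the mantle terms cancel and isostasy reduces to e = (Σt_1 − Σt_2) − (Σ(ρt)_1 − Σ(ρt)_2) / ρ_m.
Σt_1 = 39.8 km; Σt_2 = 11.166 km; Σ(ρt)_1 = 110325.6; Σ(ρt)_2 = 23691.632 (in km·kg/m³).
e = (39.8 − 11.166) − (110325.6 − 23691.632) / 3271 = 2.15 km.

2.15 km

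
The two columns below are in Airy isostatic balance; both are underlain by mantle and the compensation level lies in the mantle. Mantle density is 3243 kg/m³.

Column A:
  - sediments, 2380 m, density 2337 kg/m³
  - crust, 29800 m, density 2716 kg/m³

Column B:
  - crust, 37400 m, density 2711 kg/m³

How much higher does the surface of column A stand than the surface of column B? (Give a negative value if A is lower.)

−628 m

For any compensation level in the mantle, the mantle terms cancel and isostasy reduces to e = (Σt_A − Σt_B) − (Σ(ρt)_A − Σ(ρt)_B) / ρ_m.
Σt_A = 32180 m; Σt_B = 37400 m; Σ(ρt)_A = 86498860; Σ(ρt)_B = 101391400 (in m·kg/m³).
e = (32180 − 37400) − (86498860 − 101391400) / 3243 = −628 m.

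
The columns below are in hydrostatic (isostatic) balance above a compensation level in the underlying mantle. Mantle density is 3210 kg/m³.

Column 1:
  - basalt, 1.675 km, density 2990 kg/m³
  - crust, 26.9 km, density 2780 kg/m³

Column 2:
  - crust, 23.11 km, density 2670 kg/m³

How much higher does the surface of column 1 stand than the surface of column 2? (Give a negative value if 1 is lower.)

−0.169 km

For any compensation level in the mantle, the mantle terms cancel and isostasy reduces to e = (Σt_1 − Σt_2) − (Σ(ρt)_1 − Σ(ρt)_2) / ρ_m.
Σt_1 = 28.575 km; Σt_2 = 23.11 km; Σ(ρt)_1 = 79790.25; Σ(ρt)_2 = 61703.7 (in km·kg/m³).
e = (28.575 − 23.11) − (79790.25 − 61703.7) / 3210 = −0.169 km.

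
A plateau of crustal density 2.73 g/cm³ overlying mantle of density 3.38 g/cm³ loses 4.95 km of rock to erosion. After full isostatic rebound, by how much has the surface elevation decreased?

Rebound u = e ρ_c/ρ_m = 4.95 km × 2.73/3.38 = 3.998 km.
Net surface drop = e − u = 4.95 km − 3.998 km = e (ρ_m − ρ_c)/ρ_m = 0.952 km.

0.952 km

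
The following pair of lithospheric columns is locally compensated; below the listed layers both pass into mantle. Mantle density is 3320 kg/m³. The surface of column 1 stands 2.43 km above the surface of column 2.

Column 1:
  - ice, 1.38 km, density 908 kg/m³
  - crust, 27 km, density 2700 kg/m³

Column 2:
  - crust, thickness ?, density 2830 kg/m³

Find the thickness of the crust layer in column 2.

24.5 km

Take the compensation level at the base of the deeper column (depth z_c below the surface of column 1) and equate Σ ρ_i t_i down to z_c; mantle fills any gap and the z_c terms cancel.
Column 1: 1.38×908 + 27×2700 + (z_c − 28.38)×3320
Column 2: 2.43×0 + x×2830 + (z_c − 2.43 − 0 − x)×3320
The z_c×3320 term appears on both sides and cancels. Collect the known terms of each column as K = Σ(ρt)_known − 3320 × (depth of known layers): K_1 = 74153.04 − 3320×28.38 = −20068.56; K_2 = 0 − 3320×(2.43 + 0) = −8067.6.
Balance: K_1 = K_2 − x×(3320 − 2830), so x = (K_2 − K_1)/(3320 − 2830) = 12001/490 = 24.5 km.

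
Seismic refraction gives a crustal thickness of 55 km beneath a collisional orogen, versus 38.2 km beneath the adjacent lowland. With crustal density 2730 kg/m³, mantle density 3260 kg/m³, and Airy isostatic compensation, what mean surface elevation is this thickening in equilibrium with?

2.73 km

Excess crust Δ = 55 km − 38.2 km = 16.8 km, split between elevation h and root r with h + r = Δ.
Airy balance ρ_c h = (ρ_m − ρ_c) r gives r = h ρ_c/(ρ_m − ρ_c), so h (1 + ρ_c/(ρ_m − ρ_c)) = Δ, i.e. h = Δ (ρ_m − ρ_c)/ρ_m.
h = 16.8 km × 530/3260 = 2.73 km.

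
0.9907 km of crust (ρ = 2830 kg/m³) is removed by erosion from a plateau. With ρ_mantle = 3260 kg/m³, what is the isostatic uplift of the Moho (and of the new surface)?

Unloading: uplift u = e ρ_c/ρ_m = 0.9907 km × 2830/3260 = 0.86 km.

0.86 km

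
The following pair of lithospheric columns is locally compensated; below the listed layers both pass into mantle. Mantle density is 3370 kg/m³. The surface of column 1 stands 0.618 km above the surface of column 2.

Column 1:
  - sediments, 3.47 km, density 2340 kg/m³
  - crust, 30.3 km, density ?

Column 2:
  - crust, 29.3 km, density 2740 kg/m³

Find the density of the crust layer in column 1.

Take the compensation level at the base of the deeper column (depth z_c below the surface of column 1) and equate Σ ρ_i t_i down to z_c; mantle fills any gap and the z_c terms cancel.
Column 1: 3.47×2340 + 30.3×ρ + (z_c − 33.77)×3370
Column 2: 0.618×0 + 29.3×2740 + (z_c − 0.618 − 29.3)×3370
The z_c×3370 term appears on both sides and cancels. Collect the known terms of each column as K = Σ(ρt)_known − 3370 × (depth of known layers): K_1 = 8119.8 − 3370×33.77 = −105685.1; K_2 = 80282 − 3370×(0.618 + 29.3) = −20541.66.
Balance: K_1 + 30.3×ρ = K_2, so ρ = (K_2 − K_1)/30.3 = 85143.4/30.3 = 2810 kg/m³.

2810 kg/m³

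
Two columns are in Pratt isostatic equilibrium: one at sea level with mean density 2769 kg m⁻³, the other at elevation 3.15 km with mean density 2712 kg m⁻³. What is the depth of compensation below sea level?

ρ_ref D = ρ (D + h) → D (ρ_ref − ρ) = ρ h.
D = ρ h/(ρ_ref − ρ) = 2712 × 3.15 km/(2769 − 2712) = 150 km.

150 km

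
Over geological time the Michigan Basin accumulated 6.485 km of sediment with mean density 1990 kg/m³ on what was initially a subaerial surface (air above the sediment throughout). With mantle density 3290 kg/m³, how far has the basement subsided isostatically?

3.92 km

Subaerial load: s = t ρ_sed / ρ_m = 6.485 km × 1990/3290 = 3.92 km.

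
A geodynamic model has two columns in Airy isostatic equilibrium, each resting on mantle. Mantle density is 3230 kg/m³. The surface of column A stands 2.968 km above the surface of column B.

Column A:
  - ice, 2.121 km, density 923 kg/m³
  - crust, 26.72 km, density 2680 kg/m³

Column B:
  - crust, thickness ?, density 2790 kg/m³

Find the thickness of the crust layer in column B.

22.7 km

Take the compensation level at the base of the deeper column (depth z_c below the surface of column A) and equate Σ ρ_i t_i down to z_c; mantle fills any gap and the z_c terms cancel.
Column A: 2.121×923 + 26.72×2680 + (z_c − 28.841)×3230
Column B: 2.968×0 + x×2790 + (z_c − 2.968 − 0 − x)×3230
The z_c×3230 term appears on both sides and cancels. Collect the known terms of each column as K = Σ(ρt)_known − 3230 × (depth of known layers): K_A = 73567.283 − 3230×28.841 = −19589.147; K_B = 0 − 3230×(2.968 + 0) = −9586.64.
Balance: K_A = K_B − x×(3230 − 2790), so x = (K_B − K_A)/(3230 − 2790) = 10002.5/440 = 22.7 km.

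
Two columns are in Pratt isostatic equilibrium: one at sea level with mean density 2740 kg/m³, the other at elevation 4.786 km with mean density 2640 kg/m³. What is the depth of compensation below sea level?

ρ_ref D = ρ (D + h) → D (ρ_ref − ρ) = ρ h.
D = ρ h/(ρ_ref − ρ) = 2640 × 4.786 km/(2740 − 2640) = 126 km.

126 km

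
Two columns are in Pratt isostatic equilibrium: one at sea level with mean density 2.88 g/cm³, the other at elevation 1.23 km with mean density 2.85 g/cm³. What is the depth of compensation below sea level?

117 km

ρ_ref D = ρ (D + h) → D (ρ_ref − ρ) = ρ h.
D = ρ h/(ρ_ref − ρ) = 2.85 × 1.23 km/(2.88 − 2.85) = 117 km.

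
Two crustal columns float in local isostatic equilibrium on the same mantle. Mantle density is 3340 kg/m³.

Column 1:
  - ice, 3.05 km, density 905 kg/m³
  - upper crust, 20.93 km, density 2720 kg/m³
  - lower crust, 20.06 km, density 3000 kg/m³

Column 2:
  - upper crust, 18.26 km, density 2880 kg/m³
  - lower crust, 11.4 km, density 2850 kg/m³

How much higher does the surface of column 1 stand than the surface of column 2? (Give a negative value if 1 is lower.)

For any compensation level in the mantle, the mantle terms cancel and isostasy reduces to e = (Σt_1 − Σt_2) − (Σ(ρt)_1 − Σ(ρt)_2) / ρ_m.
Σt_1 = 44.04 km; Σt_2 = 29.66 km; Σ(ρt)_1 = 119869.85; Σ(ρt)_2 = 85078.8 (in km·kg/m³).
e = (44.04 − 29.66) − (119869.85 − 85078.8) / 3340 = 3.96 km.

3.96 km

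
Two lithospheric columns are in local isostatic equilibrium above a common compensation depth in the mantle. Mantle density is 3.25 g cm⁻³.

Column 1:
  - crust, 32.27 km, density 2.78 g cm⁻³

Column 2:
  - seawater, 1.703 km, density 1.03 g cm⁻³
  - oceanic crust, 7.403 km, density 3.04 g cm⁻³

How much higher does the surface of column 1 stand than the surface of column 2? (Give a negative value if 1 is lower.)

3.03 km

For any compensation level in the mantle, the mantle terms cancel and isostasy reduces to e = (Σt_1 − Σt_2) − (Σ(ρt)_1 − Σ(ρt)_2) / ρ_m.
Σt_1 = 32.27 km; Σt_2 = 9.106 km; Σ(ρt)_1 = 89.7106; Σ(ρt)_2 = 24.25921 (in km·g cm⁻³).
e = (32.27 − 9.106) − (89.7106 − 24.25921) / 3.25 = 3.03 km.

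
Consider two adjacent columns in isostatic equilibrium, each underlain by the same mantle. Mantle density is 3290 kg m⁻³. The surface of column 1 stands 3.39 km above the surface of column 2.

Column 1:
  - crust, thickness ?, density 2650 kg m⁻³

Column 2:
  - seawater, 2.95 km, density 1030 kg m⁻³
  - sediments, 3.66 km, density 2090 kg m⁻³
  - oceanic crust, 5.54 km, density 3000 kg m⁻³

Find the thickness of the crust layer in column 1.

Take the compensation level at the base of the deeper column (depth z_c below the surface of column 1) and equate Σ ρ_i t_i down to z_c; mantle fills any gap and the z_c terms cancel.
Column 1: x×2650 + (z_c − 0 − x)×3290
Column 2: 3.39×0 + 2.95×1030 + 3.66×2090 + 5.54×3000 + (z_c − 3.39 − 12.15)×3290
The z_c×3290 term appears on both sides and cancels. Collect the known terms of each column as K = Σ(ρt)_known − 3290 × (depth of known layers): K_1 = 0 − 3290×0 = 0; K_2 = 27307.9 − 3290×(3.39 + 12.15) = −23818.7.
Balance: K_1 − x×(3290 − 2650) = K_2, so x = (K_1 − K_2)/(3290 − 2650) = 23818.7/640 = 37.2 km.

37.2 km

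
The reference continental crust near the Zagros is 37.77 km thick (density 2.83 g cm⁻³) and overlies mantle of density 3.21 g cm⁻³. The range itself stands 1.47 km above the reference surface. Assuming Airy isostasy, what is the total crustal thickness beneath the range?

Root depth r = h ρ_c / (ρ_m − ρ_c) = 1.47 km × 2.83 / 0.38 = 10.95 km.
Total thickness = T + h + r = 37.77 km + 1.47 km + 10.95 km = 50.2 km.

50.2 km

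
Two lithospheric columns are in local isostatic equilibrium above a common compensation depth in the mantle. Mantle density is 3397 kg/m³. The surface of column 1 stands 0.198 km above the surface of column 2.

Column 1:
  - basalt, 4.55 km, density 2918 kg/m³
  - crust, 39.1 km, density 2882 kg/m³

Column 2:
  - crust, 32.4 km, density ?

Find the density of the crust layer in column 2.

2730 kg/m³

Take the compensation level at the base of the deeper column (depth z_c below the surface of column 1) and equate Σ ρ_i t_i down to z_c; mantle fills any gap and the z_c terms cancel.
Column 1: 4.55×2918 + 39.1×2882 + (z_c − 43.65)×3397
Column 2: 0.198×0 + 32.4×ρ + (z_c − 0.198 − 32.4)×3397
The z_c×3397 term appears on both sides and cancels. Collect the known terms of each column as K = Σ(ρt)_known − 3397 × (depth of known layers): K_1 = 125963.1 − 3397×43.65 = −22315.95; K_2 = 0 − 3397×(0.198 + 32.4) = −110735.406.
Balance: K_1 = K_2 + 32.4×ρ, so ρ = (K_1 − K_2)/32.4 = 88419.5/32.4 = 2730 kg/m³.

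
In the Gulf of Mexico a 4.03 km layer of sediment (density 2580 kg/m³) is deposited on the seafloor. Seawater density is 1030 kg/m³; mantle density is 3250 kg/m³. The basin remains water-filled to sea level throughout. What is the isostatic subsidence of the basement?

Submarine loading: the sediment displaces seawater, and the subsidence is in turn flooded, so s (ρ_m − ρ_w) = t (ρ_sed − ρ_w).
s = 4.03 km × (2580 − 1030) / (3250 − 1030) = 2.81 km.

2.81 km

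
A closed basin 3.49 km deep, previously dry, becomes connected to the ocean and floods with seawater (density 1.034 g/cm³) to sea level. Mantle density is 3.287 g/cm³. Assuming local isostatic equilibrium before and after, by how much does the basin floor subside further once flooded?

After flooding the water column is d + s deep. Its weight must equal the weight of mantle displaced by the extra subsidence s: (d + s) ρ_w = s ρ_m.
s = d ρ_w / (ρ_m − ρ_w) = 3.49 km × 1.034/(3.287 − 1.034) = 1.6 km.

1.6 km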